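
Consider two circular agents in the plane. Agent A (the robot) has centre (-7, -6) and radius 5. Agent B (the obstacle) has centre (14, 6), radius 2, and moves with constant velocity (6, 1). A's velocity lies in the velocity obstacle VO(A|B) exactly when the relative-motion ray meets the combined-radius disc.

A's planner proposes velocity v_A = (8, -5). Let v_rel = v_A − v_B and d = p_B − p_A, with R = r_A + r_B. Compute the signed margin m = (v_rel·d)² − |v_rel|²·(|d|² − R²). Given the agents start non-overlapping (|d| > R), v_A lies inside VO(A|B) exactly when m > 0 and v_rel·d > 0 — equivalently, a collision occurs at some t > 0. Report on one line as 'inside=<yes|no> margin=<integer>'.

d = (21, 12),  |d|² = 585;  R = 5+2 = 7,  c = 585−7² = 536
v_rel = (2, -6),  |v_rel|² = 40;  v_rel·d = (2)·(21) + (-6)·(12) = -30
40·t² + 60·t + 536 = 0  ⇒  m = (-30)² − 40·536 = -20540
m = -20540 < 0,  v_rel·d = -30 < 0  ⇒  outside

inside=no margin=-20540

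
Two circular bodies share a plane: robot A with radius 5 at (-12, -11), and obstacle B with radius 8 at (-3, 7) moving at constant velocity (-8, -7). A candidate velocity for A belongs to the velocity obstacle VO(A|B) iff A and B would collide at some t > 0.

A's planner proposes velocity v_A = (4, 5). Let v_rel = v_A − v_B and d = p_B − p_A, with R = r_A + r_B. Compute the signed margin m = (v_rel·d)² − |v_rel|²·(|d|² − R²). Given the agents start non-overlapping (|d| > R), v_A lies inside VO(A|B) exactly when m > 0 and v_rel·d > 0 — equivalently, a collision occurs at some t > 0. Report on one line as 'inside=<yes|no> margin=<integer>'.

d = (9, 18),  |d|² = 405;  R = 5+8 = 13,  c = 405−13² = 236
v_rel = (12, 12),  |v_rel|² = 288;  v_rel·d = (12)·(9) + (12)·(18) = 324
288·t² − 648·t + 236 = 0  ⇒  m = 324² − 288·236 = 37008
m = 37008 > 0,  v_rel·d = 324 > 0  ⇒  inside

inside=yes margin=37008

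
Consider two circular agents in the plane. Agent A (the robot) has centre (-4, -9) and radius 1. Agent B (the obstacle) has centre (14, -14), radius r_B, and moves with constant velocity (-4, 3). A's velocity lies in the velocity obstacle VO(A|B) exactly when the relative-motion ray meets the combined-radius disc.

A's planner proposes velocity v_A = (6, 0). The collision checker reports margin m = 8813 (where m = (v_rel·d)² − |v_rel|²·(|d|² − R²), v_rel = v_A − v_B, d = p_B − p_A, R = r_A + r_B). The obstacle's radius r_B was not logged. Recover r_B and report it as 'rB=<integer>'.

m = 8813
d = (18, -5);  v_rel = (10, -3),  |v_rel|² = 109
v_rel×d = (10)·(-5) − (-3)·(18) = 4
since m = R²·109 − 4²:  R² = (16 + 8813) / 109 = 81
R = √81 = 9  ⇒  r_B = 9 − 1 = 8

rB=8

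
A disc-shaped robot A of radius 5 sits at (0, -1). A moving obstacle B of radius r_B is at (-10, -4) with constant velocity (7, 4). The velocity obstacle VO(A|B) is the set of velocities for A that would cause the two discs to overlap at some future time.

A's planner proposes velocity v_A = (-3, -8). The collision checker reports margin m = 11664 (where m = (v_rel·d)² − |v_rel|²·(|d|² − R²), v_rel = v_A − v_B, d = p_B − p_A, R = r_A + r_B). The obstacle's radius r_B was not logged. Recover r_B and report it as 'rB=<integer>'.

m = 11664
d = (-10, -3);  v_rel = (-10, -12),  |v_rel|² = 244
v_rel×d = (-10)·(-3) − (-12)·(-10) = -90
since m = R²·244 − (-90)²:  R² = (8100 + 11664) / 244 = 81
R = √81 = 9  ⇒  r_B = 9 − 5 = 4

rB=4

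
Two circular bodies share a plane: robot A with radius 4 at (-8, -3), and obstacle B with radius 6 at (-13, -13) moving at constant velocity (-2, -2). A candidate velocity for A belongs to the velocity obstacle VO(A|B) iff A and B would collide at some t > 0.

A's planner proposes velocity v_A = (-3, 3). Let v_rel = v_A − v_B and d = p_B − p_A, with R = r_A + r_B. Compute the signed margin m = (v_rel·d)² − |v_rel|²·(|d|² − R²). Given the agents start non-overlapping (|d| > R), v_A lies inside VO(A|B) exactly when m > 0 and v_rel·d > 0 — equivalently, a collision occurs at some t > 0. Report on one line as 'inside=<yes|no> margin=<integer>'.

d = (-5, -10),  |d|² = 125;  R = 4+6 = 10,  c = 125−10² = 25
v_rel = (-1, 5),  |v_rel|² = 26;  v_rel·d = (-1)·(-5) + (5)·(-10) = -45
26·t² + 90·t + 25 = 0  ⇒  m = (-45)² − 26·25 = 1375
m = 1375 > 0,  v_rel·d = -45 < 0  ⇒  outside

inside=no margin=1375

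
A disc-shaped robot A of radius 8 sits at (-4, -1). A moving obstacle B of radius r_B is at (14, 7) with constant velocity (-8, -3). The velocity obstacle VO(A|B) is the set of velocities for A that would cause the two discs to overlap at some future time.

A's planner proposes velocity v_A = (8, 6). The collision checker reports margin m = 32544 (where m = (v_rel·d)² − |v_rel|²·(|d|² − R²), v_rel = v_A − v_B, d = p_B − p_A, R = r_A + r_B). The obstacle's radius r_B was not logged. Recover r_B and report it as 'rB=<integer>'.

m = 32544
d = (18, 8);  v_rel = (16, 9),  |v_rel|² = 337
v_rel×d = (16)·(8) − (9)·(18) = -34
since m = R²·337 − (-34)²:  R² = (1156 + 32544) / 337 = 100
R = √100 = 10  ⇒  r_B = 10 − 8 = 2

rB=2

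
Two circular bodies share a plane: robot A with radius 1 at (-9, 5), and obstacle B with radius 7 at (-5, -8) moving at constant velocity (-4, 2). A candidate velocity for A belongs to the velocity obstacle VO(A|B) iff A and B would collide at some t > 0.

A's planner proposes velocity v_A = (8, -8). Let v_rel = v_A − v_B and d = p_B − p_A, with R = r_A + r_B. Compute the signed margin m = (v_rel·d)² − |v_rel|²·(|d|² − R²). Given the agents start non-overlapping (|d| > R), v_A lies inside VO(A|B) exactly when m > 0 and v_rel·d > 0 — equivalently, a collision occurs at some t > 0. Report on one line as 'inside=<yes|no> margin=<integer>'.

d = (4, -13),  |d|² = 185;  R = 1+7 = 8,  c = 185−8² = 121
v_rel = (12, -10),  |v_rel|² = 244;  v_rel·d = (12)·(4) + (-10)·(-13) = 178
244·t² − 356·t + 121 = 0  ⇒  m = 178² − 244·121 = 2160
m = 2160 > 0,  v_rel·d = 178 > 0  ⇒  inside

inside=yes margin=2160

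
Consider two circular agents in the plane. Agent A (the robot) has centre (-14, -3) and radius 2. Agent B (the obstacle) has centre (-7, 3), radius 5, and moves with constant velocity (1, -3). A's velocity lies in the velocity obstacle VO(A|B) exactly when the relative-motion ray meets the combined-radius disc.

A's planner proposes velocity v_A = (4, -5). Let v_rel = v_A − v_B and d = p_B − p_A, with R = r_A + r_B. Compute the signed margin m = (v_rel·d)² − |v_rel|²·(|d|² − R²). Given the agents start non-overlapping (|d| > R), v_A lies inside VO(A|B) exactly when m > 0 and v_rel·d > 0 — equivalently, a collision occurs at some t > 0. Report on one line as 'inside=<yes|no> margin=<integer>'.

d = (7, 6),  |d|² = 85;  R = 2+5 = 7,  c = 85−7² = 36
v_rel = (3, -2),  |v_rel|² = 13;  v_rel·d = (3)·(7) + (-2)·(6) = 9
13·t² − 18·t + 36 = 0  ⇒  m = 9² − 13·36 = -387
m = -387 < 0,  v_rel·d = 9 > 0  ⇒  outside

inside=no margin=-387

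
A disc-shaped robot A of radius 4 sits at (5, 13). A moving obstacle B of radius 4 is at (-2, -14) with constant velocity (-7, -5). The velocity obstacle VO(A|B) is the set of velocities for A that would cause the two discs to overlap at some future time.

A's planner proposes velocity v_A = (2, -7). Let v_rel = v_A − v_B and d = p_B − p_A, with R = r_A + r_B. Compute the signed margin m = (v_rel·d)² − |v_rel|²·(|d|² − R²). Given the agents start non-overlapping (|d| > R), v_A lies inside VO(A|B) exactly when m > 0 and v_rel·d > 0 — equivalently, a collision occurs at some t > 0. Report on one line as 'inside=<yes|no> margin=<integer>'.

d = (-7, -27),  |d|² = 778;  R = 4+4 = 8,  c = 778−8² = 714
v_rel = (9, -2),  |v_rel|² = 85;  v_rel·d = (9)·(-7) + (-2)·(-27) = -9
85·t² + 18·t + 714 = 0  ⇒  m = (-9)² − 85·714 = -60609
m = -60609 < 0,  v_rel·d = -9 < 0  ⇒  outside

inside=no margin=-60609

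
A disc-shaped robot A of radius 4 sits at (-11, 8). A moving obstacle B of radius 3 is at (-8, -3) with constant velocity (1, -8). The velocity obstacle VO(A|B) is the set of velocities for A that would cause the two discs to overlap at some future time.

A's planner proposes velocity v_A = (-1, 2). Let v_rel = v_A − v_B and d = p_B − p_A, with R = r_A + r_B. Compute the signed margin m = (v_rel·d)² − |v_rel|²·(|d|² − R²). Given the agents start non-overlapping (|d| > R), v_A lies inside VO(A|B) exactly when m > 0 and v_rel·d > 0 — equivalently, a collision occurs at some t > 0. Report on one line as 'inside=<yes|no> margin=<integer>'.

d = (3, -11),  |d|² = 130;  R = 4+3 = 7,  c = 130−7² = 81
v_rel = (-2, 10),  |v_rel|² = 104;  v_rel·d = (-2)·(3) + (10)·(-11) = -116
104·t² + 232·t + 81 = 0  ⇒  m = (-116)² − 104·81 = 5032
m = 5032 > 0,  v_rel·d = -116 < 0  ⇒  outside

inside=no margin=5032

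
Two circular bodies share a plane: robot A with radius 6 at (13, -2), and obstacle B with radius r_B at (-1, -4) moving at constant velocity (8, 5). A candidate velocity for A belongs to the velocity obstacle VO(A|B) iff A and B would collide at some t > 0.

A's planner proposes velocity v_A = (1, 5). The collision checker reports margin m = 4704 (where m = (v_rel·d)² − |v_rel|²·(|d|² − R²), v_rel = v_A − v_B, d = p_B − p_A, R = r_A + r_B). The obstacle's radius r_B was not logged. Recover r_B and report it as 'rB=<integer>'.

m = 4704
d = (-14, -2);  v_rel = (-7, 0),  |v_rel|² = 49
v_rel×d = (-7)·(-2) − (0)·(-14) = 14
since m = R²·49 − 14²:  R² = (196 + 4704) / 49 = 100
R = √100 = 10  ⇒  r_B = 10 − 6 = 4

rB=4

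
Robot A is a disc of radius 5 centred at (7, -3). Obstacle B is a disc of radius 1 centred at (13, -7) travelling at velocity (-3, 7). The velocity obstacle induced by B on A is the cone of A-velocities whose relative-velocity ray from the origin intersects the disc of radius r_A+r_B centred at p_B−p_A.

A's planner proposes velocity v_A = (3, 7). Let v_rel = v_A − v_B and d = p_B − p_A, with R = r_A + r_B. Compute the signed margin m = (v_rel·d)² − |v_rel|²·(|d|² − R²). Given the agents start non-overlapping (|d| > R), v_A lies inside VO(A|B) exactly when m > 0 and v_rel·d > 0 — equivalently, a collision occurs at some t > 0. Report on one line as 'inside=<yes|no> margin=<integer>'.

d = (6, -4),  |d|² = 52;  R = 5+1 = 6,  c = 52−6² = 16
v_rel = (6, 0),  |v_rel|² = 36;  v_rel·d = (6)·(6) + (0)·(-4) = 36
36·t² − 72·t + 16 = 0  ⇒  m = 36² − 36·16 = 720
m = 720 > 0,  v_rel·d = 36 > 0  ⇒  inside

inside=yes margin=720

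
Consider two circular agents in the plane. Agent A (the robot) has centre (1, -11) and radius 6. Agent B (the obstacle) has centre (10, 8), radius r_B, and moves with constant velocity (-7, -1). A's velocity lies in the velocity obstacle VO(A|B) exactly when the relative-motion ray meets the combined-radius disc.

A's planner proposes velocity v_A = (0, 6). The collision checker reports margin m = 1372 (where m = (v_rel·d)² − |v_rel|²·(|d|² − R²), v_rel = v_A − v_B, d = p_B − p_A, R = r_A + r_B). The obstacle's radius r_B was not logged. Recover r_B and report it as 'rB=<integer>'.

m = 1372
d = (9, 19);  v_rel = (7, 7),  |v_rel|² = 98
v_rel×d = (7)·(19) − (7)·(9) = 70
since m = R²·98 − 70²:  R² = (4900 + 1372) / 98 = 64
R = √64 = 8  ⇒  r_B = 8 − 6 = 2

rB=2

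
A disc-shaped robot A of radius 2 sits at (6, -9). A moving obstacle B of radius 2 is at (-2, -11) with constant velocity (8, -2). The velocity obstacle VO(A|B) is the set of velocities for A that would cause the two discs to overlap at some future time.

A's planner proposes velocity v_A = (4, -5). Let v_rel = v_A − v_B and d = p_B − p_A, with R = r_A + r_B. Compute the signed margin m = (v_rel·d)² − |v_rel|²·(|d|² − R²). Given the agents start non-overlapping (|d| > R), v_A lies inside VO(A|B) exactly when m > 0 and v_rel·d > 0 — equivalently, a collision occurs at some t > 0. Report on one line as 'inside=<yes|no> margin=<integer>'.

d = (-8, -2),  |d|² = 68;  R = 2+2 = 4,  c = 68−4² = 52
v_rel = (-4, -3),  |v_rel|² = 25;  v_rel·d = (-4)·(-8) + (-3)·(-2) = 38
25·t² − 76·t + 52 = 0  ⇒  m = 38² − 25·52 = 144
m = 144 > 0,  v_rel·d = 38 > 0  ⇒  inside

inside=yes margin=144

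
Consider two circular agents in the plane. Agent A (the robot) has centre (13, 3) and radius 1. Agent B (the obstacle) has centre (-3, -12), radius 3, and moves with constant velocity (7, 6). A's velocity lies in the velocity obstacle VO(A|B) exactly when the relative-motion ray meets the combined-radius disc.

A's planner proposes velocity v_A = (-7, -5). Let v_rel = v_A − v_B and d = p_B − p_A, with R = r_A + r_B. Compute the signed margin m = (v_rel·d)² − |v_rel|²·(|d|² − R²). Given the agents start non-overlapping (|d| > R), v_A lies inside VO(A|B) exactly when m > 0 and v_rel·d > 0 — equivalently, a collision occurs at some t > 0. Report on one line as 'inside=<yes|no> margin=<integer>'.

d = (-16, -15),  |d|² = 481;  R = 1+3 = 4,  c = 481−4² = 465
v_rel = (-14, -11),  |v_rel|² = 317;  v_rel·d = (-14)·(-16) + (-11)·(-15) = 389
317·t² − 778·t + 465 = 0  ⇒  m = 389² − 317·465 = 3916
m = 3916 > 0,  v_rel·d = 389 > 0  ⇒  inside

inside=yes margin=3916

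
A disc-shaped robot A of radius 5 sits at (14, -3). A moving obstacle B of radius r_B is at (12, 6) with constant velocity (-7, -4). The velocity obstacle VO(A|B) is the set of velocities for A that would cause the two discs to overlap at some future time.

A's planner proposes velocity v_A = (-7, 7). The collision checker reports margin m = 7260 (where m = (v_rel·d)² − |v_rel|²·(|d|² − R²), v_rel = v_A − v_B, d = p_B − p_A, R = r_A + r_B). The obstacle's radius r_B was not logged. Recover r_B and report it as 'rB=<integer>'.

m = 7260
d = (-2, 9);  v_rel = (0, 11),  |v_rel|² = 121
v_rel×d = (0)·(9) − (11)·(-2) = 22
since m = R²·121 − 22²:  R² = (484 + 7260) / 121 = 64
R = √64 = 8  ⇒  r_B = 8 − 5 = 3

rB=3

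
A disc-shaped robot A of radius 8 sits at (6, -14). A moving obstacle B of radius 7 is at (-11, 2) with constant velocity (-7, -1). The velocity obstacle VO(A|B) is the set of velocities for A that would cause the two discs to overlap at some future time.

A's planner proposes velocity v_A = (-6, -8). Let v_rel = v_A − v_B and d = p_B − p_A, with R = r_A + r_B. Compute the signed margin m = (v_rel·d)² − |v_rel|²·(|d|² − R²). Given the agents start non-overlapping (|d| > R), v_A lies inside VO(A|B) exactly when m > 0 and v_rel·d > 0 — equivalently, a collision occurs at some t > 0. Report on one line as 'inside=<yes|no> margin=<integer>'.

d = (-17, 16),  |d|² = 545;  R = 8+7 = 15,  c = 545−15² = 320
v_rel = (1, -7),  |v_rel|² = 50;  v_rel·d = (1)·(-17) + (-7)·(16) = -129
50·t² + 258·t + 320 = 0  ⇒  m = (-129)² − 50·320 = 641
m = 641 > 0,  v_rel·d = -129 < 0  ⇒  outside

inside=no margin=641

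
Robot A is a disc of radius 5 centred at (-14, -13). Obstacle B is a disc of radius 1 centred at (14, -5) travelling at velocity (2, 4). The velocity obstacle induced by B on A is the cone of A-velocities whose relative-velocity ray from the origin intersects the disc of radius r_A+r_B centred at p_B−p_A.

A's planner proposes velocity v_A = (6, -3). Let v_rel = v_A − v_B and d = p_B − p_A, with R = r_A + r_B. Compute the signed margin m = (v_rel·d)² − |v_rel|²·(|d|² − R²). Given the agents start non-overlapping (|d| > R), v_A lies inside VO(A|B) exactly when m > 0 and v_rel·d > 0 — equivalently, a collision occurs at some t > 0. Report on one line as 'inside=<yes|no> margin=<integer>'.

d = (28, 8),  |d|² = 848;  R = 5+1 = 6,  c = 848−6² = 812
v_rel = (4, -7),  |v_rel|² = 65;  v_rel·d = (4)·(28) + (-7)·(8) = 56
65·t² − 112·t + 812 = 0  ⇒  m = 56² − 65·812 = -49644
m = -49644 < 0,  v_rel·d = 56 > 0  ⇒  outside

inside=no margin=-49644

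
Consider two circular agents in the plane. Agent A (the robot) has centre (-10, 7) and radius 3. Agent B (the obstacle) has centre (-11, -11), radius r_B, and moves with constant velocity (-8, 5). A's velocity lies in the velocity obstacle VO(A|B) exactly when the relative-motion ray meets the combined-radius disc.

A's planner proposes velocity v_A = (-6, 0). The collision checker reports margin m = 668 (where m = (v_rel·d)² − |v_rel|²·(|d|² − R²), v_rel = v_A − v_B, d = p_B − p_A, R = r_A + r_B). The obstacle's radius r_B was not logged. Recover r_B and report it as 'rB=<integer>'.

m = 668
d = (-1, -18);  v_rel = (2, -5),  |v_rel|² = 29
v_rel×d = (2)·(-18) − (-5)·(-1) = -41
since m = R²·29 − (-41)²:  R² = (1681 + 668) / 29 = 81
R = √81 = 9  ⇒  r_B = 9 − 3 = 6

rB=6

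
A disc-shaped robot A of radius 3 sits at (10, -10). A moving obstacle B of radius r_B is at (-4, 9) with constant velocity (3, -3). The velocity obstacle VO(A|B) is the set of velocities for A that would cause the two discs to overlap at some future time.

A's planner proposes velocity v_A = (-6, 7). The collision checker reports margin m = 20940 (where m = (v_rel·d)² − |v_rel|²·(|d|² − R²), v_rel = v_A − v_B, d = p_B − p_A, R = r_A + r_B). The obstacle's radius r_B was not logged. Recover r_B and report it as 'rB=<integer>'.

m = 20940
d = (-14, 19);  v_rel = (-9, 10),  |v_rel|² = 181
v_rel×d = (-9)·(19) − (10)·(-14) = -31
since m = R²·181 − (-31)²:  R² = (961 + 20940) / 181 = 121
R = √121 = 11  ⇒  r_B = 11 − 3 = 8

rB=8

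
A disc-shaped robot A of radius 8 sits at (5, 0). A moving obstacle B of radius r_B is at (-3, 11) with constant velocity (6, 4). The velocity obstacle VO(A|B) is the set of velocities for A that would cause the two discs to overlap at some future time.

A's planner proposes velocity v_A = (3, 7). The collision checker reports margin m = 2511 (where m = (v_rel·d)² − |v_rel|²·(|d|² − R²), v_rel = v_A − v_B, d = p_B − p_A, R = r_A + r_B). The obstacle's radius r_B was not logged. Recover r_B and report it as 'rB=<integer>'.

m = 2511
d = (-8, 11);  v_rel = (-3, 3),  |v_rel|² = 18
v_rel×d = (-3)·(11) − (3)·(-8) = -9
since m = R²·18 − (-9)²:  R² = (81 + 2511) / 18 = 144
R = √144 = 12  ⇒  r_B = 12 − 8 = 4

rB=4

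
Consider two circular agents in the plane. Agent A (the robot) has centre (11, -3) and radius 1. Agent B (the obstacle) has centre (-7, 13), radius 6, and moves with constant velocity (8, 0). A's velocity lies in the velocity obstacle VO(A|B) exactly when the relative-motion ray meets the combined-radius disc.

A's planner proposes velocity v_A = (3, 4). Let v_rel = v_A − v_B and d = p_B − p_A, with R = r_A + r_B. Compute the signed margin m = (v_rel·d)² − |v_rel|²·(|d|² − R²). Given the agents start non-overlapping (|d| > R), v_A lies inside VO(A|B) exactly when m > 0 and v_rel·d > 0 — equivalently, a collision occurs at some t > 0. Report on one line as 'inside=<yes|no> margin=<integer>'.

d = (-18, 16),  |d|² = 580;  R = 1+6 = 7,  c = 580−7² = 531
v_rel = (-5, 4),  |v_rel|² = 41;  v_rel·d = (-5)·(-18) + (4)·(16) = 154
41·t² − 308·t + 531 = 0  ⇒  m = 154² − 41·531 = 1945
m = 1945 > 0,  v_rel·d = 154 > 0  ⇒  inside

inside=yes margin=1945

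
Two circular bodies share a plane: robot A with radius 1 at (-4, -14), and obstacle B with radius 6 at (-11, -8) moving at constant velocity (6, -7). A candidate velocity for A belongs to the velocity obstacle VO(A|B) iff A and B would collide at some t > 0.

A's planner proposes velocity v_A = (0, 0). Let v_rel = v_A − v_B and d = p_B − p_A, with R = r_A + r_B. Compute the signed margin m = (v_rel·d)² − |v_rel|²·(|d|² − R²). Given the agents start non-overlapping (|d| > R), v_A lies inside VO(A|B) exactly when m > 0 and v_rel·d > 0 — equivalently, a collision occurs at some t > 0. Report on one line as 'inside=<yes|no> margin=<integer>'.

d = (-7, 6),  |d|² = 85;  R = 1+6 = 7,  c = 85−7² = 36
v_rel = (-6, 7),  |v_rel|² = 85;  v_rel·d = (-6)·(-7) + (7)·(6) = 84
85·t² − 168·t + 36 = 0  ⇒  m = 84² − 85·36 = 3996
m = 3996 > 0,  v_rel·d = 84 > 0  ⇒  inside

inside=yes margin=3996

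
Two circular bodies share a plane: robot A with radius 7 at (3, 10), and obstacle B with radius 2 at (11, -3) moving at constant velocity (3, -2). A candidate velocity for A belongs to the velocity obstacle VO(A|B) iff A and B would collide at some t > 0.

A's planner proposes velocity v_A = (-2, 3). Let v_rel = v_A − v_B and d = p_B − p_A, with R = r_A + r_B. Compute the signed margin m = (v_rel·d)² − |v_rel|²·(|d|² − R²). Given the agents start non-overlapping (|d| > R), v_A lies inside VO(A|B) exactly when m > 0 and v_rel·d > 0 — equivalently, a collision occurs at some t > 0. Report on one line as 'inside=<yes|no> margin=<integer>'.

d = (8, -13),  |d|² = 233;  R = 7+2 = 9,  c = 233−9² = 152
v_rel = (-5, 5),  |v_rel|² = 50;  v_rel·d = (-5)·(8) + (5)·(-13) = -105
50·t² + 210·t + 152 = 0  ⇒  m = (-105)² − 50·152 = 3425
m = 3425 > 0,  v_rel·d = -105 < 0  ⇒  outside

inside=no margin=3425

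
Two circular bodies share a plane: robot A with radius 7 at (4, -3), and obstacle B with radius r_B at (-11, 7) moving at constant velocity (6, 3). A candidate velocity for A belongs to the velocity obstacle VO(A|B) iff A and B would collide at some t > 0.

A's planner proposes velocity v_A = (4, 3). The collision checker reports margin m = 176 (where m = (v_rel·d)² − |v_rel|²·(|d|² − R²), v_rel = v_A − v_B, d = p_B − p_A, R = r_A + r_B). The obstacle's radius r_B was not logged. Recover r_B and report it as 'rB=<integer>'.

m = 176
d = (-15, 10);  v_rel = (-2, 0),  |v_rel|² = 4
v_rel×d = (-2)·(10) − (0)·(-15) = -20
since m = R²·4 − (-20)²:  R² = (400 + 176) / 4 = 144
R = √144 = 12  ⇒  r_B = 12 − 7 = 5

rB=5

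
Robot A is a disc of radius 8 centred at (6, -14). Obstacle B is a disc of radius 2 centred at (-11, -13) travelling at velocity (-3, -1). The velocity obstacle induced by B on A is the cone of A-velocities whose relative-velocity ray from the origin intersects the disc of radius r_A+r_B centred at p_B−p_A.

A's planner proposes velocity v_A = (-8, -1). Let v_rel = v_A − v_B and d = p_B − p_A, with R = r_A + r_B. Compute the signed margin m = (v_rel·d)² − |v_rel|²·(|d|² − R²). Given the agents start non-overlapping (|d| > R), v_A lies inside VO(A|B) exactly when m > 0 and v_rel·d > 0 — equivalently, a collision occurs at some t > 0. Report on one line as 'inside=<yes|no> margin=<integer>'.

d = (-17, 1),  |d|² = 290;  R = 8+2 = 10,  c = 290−10² = 190
v_rel = (-5, 0),  |v_rel|² = 25;  v_rel·d = (-5)·(-17) + (0)·(1) = 85
25·t² − 170·t + 190 = 0  ⇒  m = 85² − 25·190 = 2475
m = 2475 > 0,  v_rel·d = 85 > 0  ⇒  inside

inside=yes margin=2475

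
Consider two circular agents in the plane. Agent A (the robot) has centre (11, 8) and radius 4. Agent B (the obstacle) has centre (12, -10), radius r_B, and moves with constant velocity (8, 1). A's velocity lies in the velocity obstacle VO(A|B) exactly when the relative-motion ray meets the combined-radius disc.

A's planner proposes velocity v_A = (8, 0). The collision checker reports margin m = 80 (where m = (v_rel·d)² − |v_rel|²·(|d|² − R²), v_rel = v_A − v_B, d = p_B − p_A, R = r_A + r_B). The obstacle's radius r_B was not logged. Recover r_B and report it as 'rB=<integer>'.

m = 80
d = (1, -18);  v_rel = (0, -1),  |v_rel|² = 1
v_rel×d = (0)·(-18) − (-1)·(1) = 1
since m = R²·1 − 1²:  R² = (1 + 80) / 1 = 81
R = √81 = 9  ⇒  r_B = 9 − 4 = 5

rB=5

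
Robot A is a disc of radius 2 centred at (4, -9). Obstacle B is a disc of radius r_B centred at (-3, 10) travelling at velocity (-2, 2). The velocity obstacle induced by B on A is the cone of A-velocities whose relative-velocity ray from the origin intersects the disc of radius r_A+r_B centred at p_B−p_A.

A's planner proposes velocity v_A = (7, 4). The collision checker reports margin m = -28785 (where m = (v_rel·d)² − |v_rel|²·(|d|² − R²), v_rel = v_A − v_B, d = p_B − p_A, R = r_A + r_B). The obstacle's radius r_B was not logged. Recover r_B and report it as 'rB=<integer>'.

m = -28785
d = (-7, 19);  v_rel = (9, 2),  |v_rel|² = 85
v_rel×d = (9)·(19) − (2)·(-7) = 185
since m = R²·85 − 185²:  R² = (34225 + -28785) / 85 = 64
R = √64 = 8  ⇒  r_B = 8 − 2 = 6

rB=6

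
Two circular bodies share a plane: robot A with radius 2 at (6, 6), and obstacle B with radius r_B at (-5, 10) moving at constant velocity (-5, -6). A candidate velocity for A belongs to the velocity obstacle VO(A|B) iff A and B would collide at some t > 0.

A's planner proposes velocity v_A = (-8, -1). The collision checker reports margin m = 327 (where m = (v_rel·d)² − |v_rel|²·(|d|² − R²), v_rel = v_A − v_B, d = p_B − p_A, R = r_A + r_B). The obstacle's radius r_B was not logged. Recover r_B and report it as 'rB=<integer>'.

m = 327
d = (-11, 4);  v_rel = (-3, 5),  |v_rel|² = 34
v_rel×d = (-3)·(4) − (5)·(-11) = 43
since m = R²·34 − 43²:  R² = (1849 + 327) / 34 = 64
R = √64 = 8  ⇒  r_B = 8 − 2 = 6

rB=6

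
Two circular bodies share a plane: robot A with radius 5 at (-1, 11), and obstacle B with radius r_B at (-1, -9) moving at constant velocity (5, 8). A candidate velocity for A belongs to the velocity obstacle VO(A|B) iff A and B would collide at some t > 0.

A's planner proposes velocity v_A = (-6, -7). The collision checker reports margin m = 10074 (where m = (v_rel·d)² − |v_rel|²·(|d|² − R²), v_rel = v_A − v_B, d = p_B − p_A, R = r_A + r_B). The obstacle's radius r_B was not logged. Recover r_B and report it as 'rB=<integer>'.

m = 10074
d = (0, -20);  v_rel = (-11, -15),  |v_rel|² = 346
v_rel×d = (-11)·(-20) − (-15)·(0) = 220
since m = R²·346 − 220²:  R² = (48400 + 10074) / 346 = 169
R = √169 = 13  ⇒  r_B = 13 − 5 = 8

rB=8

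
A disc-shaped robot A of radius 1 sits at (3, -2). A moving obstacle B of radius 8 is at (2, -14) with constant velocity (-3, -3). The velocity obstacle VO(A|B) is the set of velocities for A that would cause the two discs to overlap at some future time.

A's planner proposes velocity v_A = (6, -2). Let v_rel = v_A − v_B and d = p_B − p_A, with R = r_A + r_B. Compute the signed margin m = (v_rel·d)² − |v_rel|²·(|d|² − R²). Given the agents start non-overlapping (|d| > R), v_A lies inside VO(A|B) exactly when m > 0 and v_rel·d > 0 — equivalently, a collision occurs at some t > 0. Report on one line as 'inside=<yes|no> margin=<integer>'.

d = (-1, -12),  |d|² = 145;  R = 1+8 = 9,  c = 145−9² = 64
v_rel = (9, 1),  |v_rel|² = 82;  v_rel·d = (9)·(-1) + (1)·(-12) = -21
82·t² + 42·t + 64 = 0  ⇒  m = (-21)² − 82·64 = -4807
m = -4807 < 0,  v_rel·d = -21 < 0  ⇒  outside

inside=no margin=-4807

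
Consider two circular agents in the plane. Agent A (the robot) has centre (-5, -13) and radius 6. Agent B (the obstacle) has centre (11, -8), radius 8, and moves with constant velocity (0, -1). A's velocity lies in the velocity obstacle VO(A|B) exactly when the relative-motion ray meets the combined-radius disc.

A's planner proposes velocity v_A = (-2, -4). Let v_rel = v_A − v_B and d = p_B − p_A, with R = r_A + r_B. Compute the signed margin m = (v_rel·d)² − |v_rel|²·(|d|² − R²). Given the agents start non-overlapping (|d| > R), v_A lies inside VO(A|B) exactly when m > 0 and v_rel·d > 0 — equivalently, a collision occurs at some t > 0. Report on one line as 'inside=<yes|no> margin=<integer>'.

d = (16, 5),  |d|² = 281;  R = 6+8 = 14,  c = 281−14² = 85
v_rel = (-2, -3),  |v_rel|² = 13;  v_rel·d = (-2)·(16) + (-3)·(5) = -47
13·t² + 94·t + 85 = 0  ⇒  m = (-47)² − 13·85 = 1104
m = 1104 > 0,  v_rel·d = -47 < 0  ⇒  outside

inside=no margin=1104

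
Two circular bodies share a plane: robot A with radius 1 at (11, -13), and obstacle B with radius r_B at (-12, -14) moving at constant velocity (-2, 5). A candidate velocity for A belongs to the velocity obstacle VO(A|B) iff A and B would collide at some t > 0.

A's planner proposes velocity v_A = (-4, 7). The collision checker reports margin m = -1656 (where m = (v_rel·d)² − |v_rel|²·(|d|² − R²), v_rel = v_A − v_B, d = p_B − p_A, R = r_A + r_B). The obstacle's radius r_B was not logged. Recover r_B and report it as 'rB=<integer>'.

m = -1656
d = (-23, -1);  v_rel = (-2, 2),  |v_rel|² = 8
v_rel×d = (-2)·(-1) − (2)·(-23) = 48
since m = R²·8 − 48²:  R² = (2304 + -1656) / 8 = 81
R = √81 = 9  ⇒  r_B = 9 − 1 = 8

rB=8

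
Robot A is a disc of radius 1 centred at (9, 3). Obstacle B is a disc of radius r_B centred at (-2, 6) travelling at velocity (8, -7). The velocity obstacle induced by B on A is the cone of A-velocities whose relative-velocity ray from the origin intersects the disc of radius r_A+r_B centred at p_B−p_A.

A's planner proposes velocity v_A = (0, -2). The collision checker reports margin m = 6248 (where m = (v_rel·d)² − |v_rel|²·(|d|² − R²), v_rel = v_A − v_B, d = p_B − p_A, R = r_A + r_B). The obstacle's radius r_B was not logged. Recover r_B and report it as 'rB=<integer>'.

m = 6248
d = (-11, 3);  v_rel = (-8, 5),  |v_rel|² = 89
v_rel×d = (-8)·(3) − (5)·(-11) = 31
since m = R²·89 − 31²:  R² = (961 + 6248) / 89 = 81
R = √81 = 9  ⇒  r_B = 9 − 1 = 8

rB=8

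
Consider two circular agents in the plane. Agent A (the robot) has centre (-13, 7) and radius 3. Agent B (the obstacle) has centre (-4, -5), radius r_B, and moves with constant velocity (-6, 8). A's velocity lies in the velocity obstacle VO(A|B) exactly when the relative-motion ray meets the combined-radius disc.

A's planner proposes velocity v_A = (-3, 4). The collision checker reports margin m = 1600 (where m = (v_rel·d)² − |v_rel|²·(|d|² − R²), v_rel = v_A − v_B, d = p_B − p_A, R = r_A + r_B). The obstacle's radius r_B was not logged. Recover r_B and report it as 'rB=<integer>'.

m = 1600
d = (9, -12);  v_rel = (3, -4),  |v_rel|² = 25
v_rel×d = (3)·(-12) − (-4)·(9) = 0
since m = R²·25 − 0²:  R² = (0 + 1600) / 25 = 64
R = √64 = 8  ⇒  r_B = 8 − 3 = 5

rB=5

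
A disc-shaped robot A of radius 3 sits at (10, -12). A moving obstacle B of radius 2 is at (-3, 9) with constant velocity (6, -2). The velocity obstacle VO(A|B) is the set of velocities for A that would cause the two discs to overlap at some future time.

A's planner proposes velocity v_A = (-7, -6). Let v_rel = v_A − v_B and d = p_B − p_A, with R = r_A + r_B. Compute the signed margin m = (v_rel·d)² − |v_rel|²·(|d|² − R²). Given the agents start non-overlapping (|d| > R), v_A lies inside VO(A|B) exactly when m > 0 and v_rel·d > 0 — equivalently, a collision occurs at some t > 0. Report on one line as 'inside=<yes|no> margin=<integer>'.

d = (-13, 21),  |d|² = 610;  R = 3+2 = 5,  c = 610−5² = 585
v_rel = (-13, -4),  |v_rel|² = 185;  v_rel·d = (-13)·(-13) + (-4)·(21) = 85
185·t² − 170·t + 585 = 0  ⇒  m = 85² − 185·585 = -101000
m = -101000 < 0,  v_rel·d = 85 > 0  ⇒  outside

inside=no margin=-101000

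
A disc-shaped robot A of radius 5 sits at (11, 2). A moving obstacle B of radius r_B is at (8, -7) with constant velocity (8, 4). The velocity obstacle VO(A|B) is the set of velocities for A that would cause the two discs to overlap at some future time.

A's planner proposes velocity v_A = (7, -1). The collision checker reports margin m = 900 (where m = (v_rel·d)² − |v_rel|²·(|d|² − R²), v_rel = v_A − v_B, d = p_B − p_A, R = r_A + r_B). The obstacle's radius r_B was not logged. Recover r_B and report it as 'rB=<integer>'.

m = 900
d = (-3, -9);  v_rel = (-1, -5),  |v_rel|² = 26
v_rel×d = (-1)·(-9) − (-5)·(-3) = -6
since m = R²·26 − (-6)²:  R² = (36 + 900) / 26 = 36
R = √36 = 6  ⇒  r_B = 6 − 5 = 1

rB=1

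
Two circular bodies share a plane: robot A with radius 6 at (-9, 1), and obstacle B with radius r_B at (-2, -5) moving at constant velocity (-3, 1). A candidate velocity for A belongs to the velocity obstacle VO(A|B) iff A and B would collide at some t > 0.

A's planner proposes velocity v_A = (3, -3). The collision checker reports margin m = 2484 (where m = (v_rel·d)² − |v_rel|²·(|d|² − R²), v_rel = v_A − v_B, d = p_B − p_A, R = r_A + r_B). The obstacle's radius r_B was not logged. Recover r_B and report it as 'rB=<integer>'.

m = 2484
d = (7, -6);  v_rel = (6, -4),  |v_rel|² = 52
v_rel×d = (6)·(-6) − (-4)·(7) = -8
since m = R²·52 − (-8)²:  R² = (64 + 2484) / 52 = 49
R = √49 = 7  ⇒  r_B = 7 − 6 = 1

rB=1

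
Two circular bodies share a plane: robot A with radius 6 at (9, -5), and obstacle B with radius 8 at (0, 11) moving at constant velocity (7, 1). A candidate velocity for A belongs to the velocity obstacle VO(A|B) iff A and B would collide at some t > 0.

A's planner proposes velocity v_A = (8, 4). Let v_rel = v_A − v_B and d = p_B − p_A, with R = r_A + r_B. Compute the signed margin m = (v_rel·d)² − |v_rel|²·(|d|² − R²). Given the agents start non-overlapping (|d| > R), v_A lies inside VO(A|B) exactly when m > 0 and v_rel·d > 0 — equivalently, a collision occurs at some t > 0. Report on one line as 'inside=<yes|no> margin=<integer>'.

d = (-9, 16),  |d|² = 337;  R = 6+8 = 14,  c = 337−14² = 141
v_rel = (1, 3),  |v_rel|² = 10;  v_rel·d = (1)·(-9) + (3)·(16) = 39
10·t² − 78·t + 141 = 0  ⇒  m = 39² − 10·141 = 111
m = 111 > 0,  v_rel·d = 39 > 0  ⇒  inside

inside=yes margin=111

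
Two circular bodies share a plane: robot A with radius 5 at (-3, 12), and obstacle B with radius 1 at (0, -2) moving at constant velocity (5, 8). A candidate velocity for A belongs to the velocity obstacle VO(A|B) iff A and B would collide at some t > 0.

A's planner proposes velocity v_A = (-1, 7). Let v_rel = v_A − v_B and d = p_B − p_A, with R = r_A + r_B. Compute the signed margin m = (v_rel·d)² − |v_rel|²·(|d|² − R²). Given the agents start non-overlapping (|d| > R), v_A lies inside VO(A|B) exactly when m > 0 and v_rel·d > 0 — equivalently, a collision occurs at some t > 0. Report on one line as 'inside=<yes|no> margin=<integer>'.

d = (3, -14),  |d|² = 205;  R = 5+1 = 6,  c = 205−6² = 169
v_rel = (-6, -1),  |v_rel|² = 37;  v_rel·d = (-6)·(3) + (-1)·(-14) = -4
37·t² + 8·t + 169 = 0  ⇒  m = (-4)² − 37·169 = -6237
m = -6237 < 0,  v_rel·d = -4 < 0  ⇒  outside

inside=no margin=-6237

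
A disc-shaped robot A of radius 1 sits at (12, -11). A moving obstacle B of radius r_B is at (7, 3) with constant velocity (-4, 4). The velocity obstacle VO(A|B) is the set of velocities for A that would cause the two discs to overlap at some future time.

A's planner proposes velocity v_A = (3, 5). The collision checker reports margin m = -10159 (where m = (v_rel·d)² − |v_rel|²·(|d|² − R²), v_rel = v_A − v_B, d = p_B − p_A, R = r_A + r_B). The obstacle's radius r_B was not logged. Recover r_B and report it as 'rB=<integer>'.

m = -10159
d = (-5, 14);  v_rel = (7, 1),  |v_rel|² = 50
v_rel×d = (7)·(14) − (1)·(-5) = 103
since m = R²·50 − 103²:  R² = (10609 + -10159) / 50 = 9
R = √9 = 3  ⇒  r_B = 3 − 1 = 2

rB=2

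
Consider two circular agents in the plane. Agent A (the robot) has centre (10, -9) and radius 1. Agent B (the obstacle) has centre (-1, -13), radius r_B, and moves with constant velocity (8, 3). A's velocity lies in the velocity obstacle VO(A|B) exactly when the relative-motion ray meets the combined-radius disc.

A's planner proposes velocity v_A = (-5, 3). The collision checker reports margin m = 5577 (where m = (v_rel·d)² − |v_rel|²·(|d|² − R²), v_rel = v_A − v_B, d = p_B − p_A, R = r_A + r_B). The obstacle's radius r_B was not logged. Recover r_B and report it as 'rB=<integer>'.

m = 5577
d = (-11, -4);  v_rel = (-13, 0),  |v_rel|² = 169
v_rel×d = (-13)·(-4) − (0)·(-11) = 52
since m = R²·169 − 52²:  R² = (2704 + 5577) / 169 = 49
R = √49 = 7  ⇒  r_B = 7 − 1 = 6

rB=6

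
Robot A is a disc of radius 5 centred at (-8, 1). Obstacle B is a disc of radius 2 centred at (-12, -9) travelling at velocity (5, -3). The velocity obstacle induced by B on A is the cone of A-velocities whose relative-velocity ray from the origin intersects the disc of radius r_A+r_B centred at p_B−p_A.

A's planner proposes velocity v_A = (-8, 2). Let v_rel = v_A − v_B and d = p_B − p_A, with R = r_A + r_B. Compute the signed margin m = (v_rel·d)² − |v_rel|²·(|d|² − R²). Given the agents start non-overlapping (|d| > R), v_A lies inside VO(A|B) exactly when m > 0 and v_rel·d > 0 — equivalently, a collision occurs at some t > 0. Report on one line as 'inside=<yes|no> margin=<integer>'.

d = (-4, -10),  |d|² = 116;  R = 5+2 = 7,  c = 116−7² = 67
v_rel = (-13, 5),  |v_rel|² = 194;  v_rel·d = (-13)·(-4) + (5)·(-10) = 2
194·t² − 4·t + 67 = 0  ⇒  m = 2² − 194·67 = -12994
m = -12994 < 0,  v_rel·d = 2 > 0  ⇒  outside

inside=no margin=-12994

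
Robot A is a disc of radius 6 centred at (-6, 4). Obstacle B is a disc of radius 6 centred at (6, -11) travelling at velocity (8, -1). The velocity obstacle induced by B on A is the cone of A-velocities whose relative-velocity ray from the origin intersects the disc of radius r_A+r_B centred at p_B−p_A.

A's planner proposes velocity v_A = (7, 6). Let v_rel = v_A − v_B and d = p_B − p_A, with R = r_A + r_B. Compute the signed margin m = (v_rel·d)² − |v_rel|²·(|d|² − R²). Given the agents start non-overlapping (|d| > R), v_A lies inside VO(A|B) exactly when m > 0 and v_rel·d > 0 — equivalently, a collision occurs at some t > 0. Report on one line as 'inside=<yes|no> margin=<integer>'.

d = (12, -15),  |d|² = 369;  R = 6+6 = 12,  c = 369−12² = 225
v_rel = (-1, 7),  |v_rel|² = 50;  v_rel·d = (-1)·(12) + (7)·(-15) = -117
50·t² + 234·t + 225 = 0  ⇒  m = (-117)² − 50·225 = 2439
m = 2439 > 0,  v_rel·d = -117 < 0  ⇒  outside

inside=no margin=2439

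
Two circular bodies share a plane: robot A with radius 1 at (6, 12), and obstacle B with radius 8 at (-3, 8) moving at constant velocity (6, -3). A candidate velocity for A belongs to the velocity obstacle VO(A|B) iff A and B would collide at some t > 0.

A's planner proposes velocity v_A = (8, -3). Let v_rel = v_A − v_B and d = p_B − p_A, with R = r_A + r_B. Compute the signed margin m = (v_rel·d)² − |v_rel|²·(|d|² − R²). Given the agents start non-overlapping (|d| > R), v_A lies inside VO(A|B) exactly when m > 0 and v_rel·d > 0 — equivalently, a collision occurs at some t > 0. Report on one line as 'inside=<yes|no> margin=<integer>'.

d = (-9, -4),  |d|² = 97;  R = 1+8 = 9,  c = 97−9² = 16
v_rel = (2, 0),  |v_rel|² = 4;  v_rel·d = (2)·(-9) + (0)·(-4) = -18
4·t² + 36·t + 16 = 0  ⇒  m = (-18)² − 4·16 = 260
m = 260 > 0,  v_rel·d = -18 < 0  ⇒  outside

inside=no margin=260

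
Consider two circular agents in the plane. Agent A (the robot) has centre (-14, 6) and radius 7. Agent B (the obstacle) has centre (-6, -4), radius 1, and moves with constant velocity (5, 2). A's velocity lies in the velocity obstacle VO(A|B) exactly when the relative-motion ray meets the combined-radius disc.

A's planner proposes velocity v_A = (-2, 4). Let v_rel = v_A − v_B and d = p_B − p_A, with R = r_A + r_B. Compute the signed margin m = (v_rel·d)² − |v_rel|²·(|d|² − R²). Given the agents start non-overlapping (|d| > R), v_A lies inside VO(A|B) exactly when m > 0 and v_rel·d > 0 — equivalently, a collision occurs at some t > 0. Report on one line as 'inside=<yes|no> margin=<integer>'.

d = (8, -10),  |d|² = 164;  R = 7+1 = 8,  c = 164−8² = 100
v_rel = (-7, 2),  |v_rel|² = 53;  v_rel·d = (-7)·(8) + (2)·(-10) = -76
53·t² + 152·t + 100 = 0  ⇒  m = (-76)² − 53·100 = 476
m = 476 > 0,  v_rel·d = -76 < 0  ⇒  outside

inside=no margin=476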